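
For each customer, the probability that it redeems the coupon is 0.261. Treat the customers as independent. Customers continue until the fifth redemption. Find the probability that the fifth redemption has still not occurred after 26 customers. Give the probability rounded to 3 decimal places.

0.153

Needing more than 26 customers ⇔ fewer than 5 successes in the first 26. With X ~ Binomial(26, 0.261), P(Y > 26) = P(X ≤ 4).
  k=0: C(26,0)·0.261^0·0.739^26 = 0.00038
  k=1: C(26,1)·0.261^1·0.739^25 = 0.00353
  k=2: C(26,2)·0.261^2·0.739^24 = 0.01558
  k=3: C(26,3)·0.261^3·0.739^23 = 0.04403
  k=4: C(26,4)·0.261^4·0.739^22 = 0.08941
P(X ≤ 4) = 0.15293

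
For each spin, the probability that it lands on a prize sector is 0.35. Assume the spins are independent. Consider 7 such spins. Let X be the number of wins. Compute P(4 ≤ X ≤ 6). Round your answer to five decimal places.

X ~ Binomial(7, 0.35); P(4 ≤ X ≤ 6) = Σ C(7,k) p^k (1−p)^(7−k) over k:
  k=4: C(7,4)·0.35^4·0.65^3 = 0.1442382
  k=5: C(7,5)·0.35^5·0.65^2 = 0.0466000
  k=6: C(7,6)·0.35^6·0.65^1 = 0.0083641
Total = 0.1992023

0.19920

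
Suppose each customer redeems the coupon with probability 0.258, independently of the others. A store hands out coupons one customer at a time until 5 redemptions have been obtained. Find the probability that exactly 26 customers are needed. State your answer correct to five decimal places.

Y = trial on which the fifth success occurs; negative binomial, r=5, p=0.258.
P(Y=26) = C(25,4) · p^5 · (1−p)^21
= 12650 · 0.0011431 · 0.0018988 = 0.0274581

0.02746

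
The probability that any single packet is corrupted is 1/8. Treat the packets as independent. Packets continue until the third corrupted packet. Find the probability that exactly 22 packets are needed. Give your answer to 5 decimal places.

Y = trial on which the third success occurs; negative binomial, r=3, p=0.125.
P(Y=22) = C(21,2) · p^3 · (1−p)^19
= 210 · 0.0019531 · 0.079096 = 0.0324416

0.03244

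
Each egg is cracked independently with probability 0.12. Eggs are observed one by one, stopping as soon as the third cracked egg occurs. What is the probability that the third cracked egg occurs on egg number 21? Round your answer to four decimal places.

Y = trial on which the third success occurs; negative binomial, r=3, p=0.12.
P(Y=21) = C(20,2) · p^3 · (1−p)^18
= 190 · 0.001728 · 0.10016 = 0.032884

0.0329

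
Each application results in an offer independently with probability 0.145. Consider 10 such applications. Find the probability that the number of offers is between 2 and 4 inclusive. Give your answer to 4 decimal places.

0.4287

X ~ Binomial(10, 0.145); P(2 ≤ X ≤ 4) = Σ C(10,k) p^k (1−p)^(10−k) over k:
  k=2: C(10,2)·0.145^2·0.855^8 = 0.270195
  k=3: C(10,3)·0.145^3·0.855^7 = 0.122193
  k=4: C(10,4)·0.145^4·0.855^6 = 0.036265
Total = 0.428654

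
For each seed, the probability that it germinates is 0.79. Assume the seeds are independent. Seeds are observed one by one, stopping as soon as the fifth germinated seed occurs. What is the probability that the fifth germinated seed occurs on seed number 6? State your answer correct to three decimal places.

0.323

Y = trial on which the fifth success occurs; negative binomial, r=5, p=0.79.
P(Y=6) = C(5,4) · p^5 · (1−p)^1
= 5 · 0.30771 · 0.21 = 0.32309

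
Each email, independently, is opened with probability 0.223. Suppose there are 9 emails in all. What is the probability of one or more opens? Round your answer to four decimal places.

0.8968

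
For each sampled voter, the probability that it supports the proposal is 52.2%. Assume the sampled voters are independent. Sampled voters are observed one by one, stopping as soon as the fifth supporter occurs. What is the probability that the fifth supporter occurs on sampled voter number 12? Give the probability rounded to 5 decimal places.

Y = trial on which the fifth success occurs; negative binomial, r=5, p=0.522.
P(Y=12) = C(11,4) · p^5 · (1−p)^7
= 330 · 0.038757 · 0.0057016 = 0.0729225

0.07292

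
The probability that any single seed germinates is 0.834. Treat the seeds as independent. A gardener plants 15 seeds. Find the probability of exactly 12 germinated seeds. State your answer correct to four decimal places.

X ~ Binomial(n=15, p=0.834).
P(X=12) = C(15,12) · p^12 · (1−p)^3
= 455 · 0.11324 · 0.0045743 = 0.235683

0.2357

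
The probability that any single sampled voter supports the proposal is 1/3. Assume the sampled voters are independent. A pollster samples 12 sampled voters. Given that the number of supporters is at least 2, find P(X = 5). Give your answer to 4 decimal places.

0.2016

X ~ Binomial(12, 0.333333). Want P(X=5 | X≥2) = P(X=5) / P(X≥2).
P(X=5) = C(12,5)·0.333333^5·0.666667^7 = 0.190757
P(X≥2) = 1 − 0.007707 − 0.046244 = 0.946049
Ratio = 0.190757 / 0.946049 = 0.201635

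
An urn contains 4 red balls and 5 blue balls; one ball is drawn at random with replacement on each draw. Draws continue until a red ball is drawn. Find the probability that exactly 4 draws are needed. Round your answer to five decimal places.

Geometric (trials to first success), p = 0.444444.
P(Y = 4) = (1−p)^3 · p = 0.17147 · 0.444444 = 0.0762079

0.07621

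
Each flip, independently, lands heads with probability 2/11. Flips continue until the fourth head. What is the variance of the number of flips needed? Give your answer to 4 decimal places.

Y = total flips until the fourth success; negative binomial with r=4, p=0.181818.
Var(Y) = r(1−p)/p² = 4·0.818182 / 0.181818² = 99.000000

99.0000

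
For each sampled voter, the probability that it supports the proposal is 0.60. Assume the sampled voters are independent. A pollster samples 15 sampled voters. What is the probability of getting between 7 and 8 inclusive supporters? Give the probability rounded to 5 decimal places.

X ~ Binomial(15, 0.60); P(7 ≤ X ≤ 8) = Σ C(15,k) p^k (1−p)^(15−k) over k:
  k=7: C(15,7)·0.60^7·0.40^8 = 0.1180558
  k=8: C(15,8)·0.60^8·0.40^7 = 0.1770837
Total = 0.2951394

0.29514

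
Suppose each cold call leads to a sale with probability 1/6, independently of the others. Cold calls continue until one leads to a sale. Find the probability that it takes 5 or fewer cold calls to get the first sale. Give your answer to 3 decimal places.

Y = number of cold calls to the first success; geometric, p = 0.166667.
P(Y ≤ 5) = 1 − (1−p)^5 = 1 − 0.40188 = 0.59812

0.598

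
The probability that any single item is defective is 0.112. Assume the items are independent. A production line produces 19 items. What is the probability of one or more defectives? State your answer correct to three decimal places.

P(at least one) = 1 − P(none) = 1 − (1 − 0.112)^19
= 1 − 0.10468 = 0.89532

0.895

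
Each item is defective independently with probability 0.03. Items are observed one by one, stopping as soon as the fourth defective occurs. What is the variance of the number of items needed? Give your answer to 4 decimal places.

Y = total items until the fourth success; negative binomial with r=4, p=0.03.
Var(Y) = r(1−p)/p² = 4·0.97 / 0.03² = 4311.111111

4311.1111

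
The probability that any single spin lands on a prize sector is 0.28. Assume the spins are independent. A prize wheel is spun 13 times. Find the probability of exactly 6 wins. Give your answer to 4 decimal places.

0.0829

X ~ Binomial(n=13, p=0.28).
P(X=6) = C(13,6) · p^6 · (1−p)^7
= 1716 · 0.00048189 · 0.10031 = 0.082946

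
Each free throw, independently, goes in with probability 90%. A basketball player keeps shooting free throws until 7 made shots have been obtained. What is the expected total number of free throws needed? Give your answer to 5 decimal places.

Y = total free throws until the seventh success; negative binomial with r=7, p=0.90.
E[Y] = r / p = 7 / 0.90 = 7.7777778

7.77778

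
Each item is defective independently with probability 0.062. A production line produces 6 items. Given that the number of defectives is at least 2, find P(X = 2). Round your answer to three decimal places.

X ~ Binomial(6, 0.062). Want P(X=2 | X≥2) = P(X=2) / P(X≥2).
P(X=2) = C(6,2)·0.062^2·0.938^4 = 0.04464
P(X≥2) = 1 − 0.68111 − 0.27012 = 0.04877
Ratio = 0.04464 / 0.04877 = 0.91523

0.915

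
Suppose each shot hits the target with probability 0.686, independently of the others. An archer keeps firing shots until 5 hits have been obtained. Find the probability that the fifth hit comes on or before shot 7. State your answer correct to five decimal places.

Finishing within 7 shots ⇔ at least 5 successes in the first 7. With X ~ Binomial(7, 0.686), P(Y ≤ 7) = 1 − P(X ≤ 4).
  k=0: C(7,0)·0.686^0·0.314^7 = 0.0003010
  k=1: C(7,1)·0.686^1·0.314^6 = 0.0046026
  k=2: C(7,2)·0.686^2·0.314^5 = 0.0301659
  k=3: C(7,3)·0.686^3·0.314^4 = 0.1098396
  k=4: C(7,4)·0.686^4·0.314^3 = 0.2399681
1 − 0.3848771 = 0.6151229

0.61512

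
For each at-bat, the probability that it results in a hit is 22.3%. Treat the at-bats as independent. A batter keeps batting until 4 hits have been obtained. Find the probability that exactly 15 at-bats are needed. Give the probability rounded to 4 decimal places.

Y = trial on which the fourth success occurs; negative binomial, r=4, p=0.223.
P(Y=15) = C(14,3) · p^4 · (1−p)^11
= 364 · 0.002473 · 0.062321 = 0.056099

0.0561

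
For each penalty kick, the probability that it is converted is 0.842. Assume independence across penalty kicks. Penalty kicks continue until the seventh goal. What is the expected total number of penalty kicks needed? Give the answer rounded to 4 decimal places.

8.3135

Y = total penalty kicks until the seventh success; negative binomial with r=7, p=0.842.
E[Y] = r / p = 7 / 0.842 = 8.313539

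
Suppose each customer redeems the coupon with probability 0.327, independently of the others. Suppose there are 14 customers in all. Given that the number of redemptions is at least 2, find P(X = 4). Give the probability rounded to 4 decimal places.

0.2250

X ~ Binomial(14, 0.327). Want P(X=4 | X≥2) = P(X=4) / P(X≥2).
P(X=4) = C(14,4)·0.327^4·0.673^10 = 0.218160
P(X≥2) = 1 − 0.003910 − 0.026599 = 0.969490
Ratio = 0.218160 / 0.969490 = 0.225026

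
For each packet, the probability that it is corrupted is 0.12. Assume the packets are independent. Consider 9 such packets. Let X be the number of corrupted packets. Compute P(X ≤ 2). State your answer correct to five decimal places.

0.91674

X ~ Binomial(9, 0.12); P(X ≤ 2) = Σ C(9,k) p^k (1−p)^(9−k) over k:
  k=0: C(9,0)·0.12^0·0.88^9 = 0.3164784
  k=1: C(9,1)·0.12^1·0.88^8 = 0.3884053
  k=2: C(9,2)·0.12^2·0.88^7 = 0.2118574
Total = 0.9167411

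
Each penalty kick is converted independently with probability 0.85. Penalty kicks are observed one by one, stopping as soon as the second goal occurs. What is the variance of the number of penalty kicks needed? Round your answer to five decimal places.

Y = total penalty kicks until the second success; negative binomial with r=2, p=0.85.
Var(Y) = r(1−p)/p² = 2·0.15 / 0.85² = 0.4152249

0.41522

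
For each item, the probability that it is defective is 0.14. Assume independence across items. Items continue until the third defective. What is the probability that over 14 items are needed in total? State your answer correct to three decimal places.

0.689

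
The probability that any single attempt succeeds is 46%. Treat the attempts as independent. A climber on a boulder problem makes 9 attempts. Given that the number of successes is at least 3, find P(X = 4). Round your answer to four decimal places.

0.2998

X ~ Binomial(9, 0.46). Want P(X=4 | X≥3) = P(X=4) / P(X≥3).
P(X=4) = C(9,4)·0.46^4·0.54^5 = 0.259042
P(X≥3) = 1 − 0.003904 − 0.029933 − 0.101994 = 0.864169
Ratio = 0.259042 / 0.864169 = 0.299759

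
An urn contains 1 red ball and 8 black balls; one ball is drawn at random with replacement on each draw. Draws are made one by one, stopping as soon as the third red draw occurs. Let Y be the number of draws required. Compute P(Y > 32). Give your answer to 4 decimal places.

Needing more than 32 draws ⇔ fewer than 3 successes in the first 32. With X ~ Binomial(32, 0.111111), P(Y > 32) = P(X ≤ 2).
  k=0: C(32,0)·0.111111^0·0.888889^32 = 0.023074
  k=1: C(32,1)·0.111111^1·0.888889^31 = 0.092295
  k=2: C(32,2)·0.111111^2·0.888889^30 = 0.178822
P(X ≤ 2) = 0.294191

0.2942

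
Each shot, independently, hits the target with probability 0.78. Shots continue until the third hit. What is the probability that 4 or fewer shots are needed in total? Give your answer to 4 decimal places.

Finishing within 4 shots ⇔ at least 3 successes in the first 4. With X ~ Binomial(4, 0.78), P(Y ≤ 4) = 1 − P(X ≤ 2).
  k=0: C(4,0)·0.78^0·0.22^4 = 0.002343
  k=1: C(4,1)·0.78^1·0.22^3 = 0.033222
  k=2: C(4,2)·0.78^2·0.22^2 = 0.176679
1 − 0.212244 = 0.787756

0.7878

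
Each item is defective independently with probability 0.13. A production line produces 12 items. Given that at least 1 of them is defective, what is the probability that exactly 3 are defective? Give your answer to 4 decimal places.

0.1700

X ~ Binomial(12, 0.13). Want P(X=3 | X≥1) = P(X=3) / P(X≥1).
P(X=3) = C(12,3)·0.13^3·0.87^9 = 0.138015
P(X≥1) = 1 − 0.188032 = 0.811968
Ratio = 0.138015 / 0.811968 = 0.169976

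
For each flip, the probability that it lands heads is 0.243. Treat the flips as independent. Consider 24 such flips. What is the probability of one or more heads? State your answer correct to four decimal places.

0.9987

P(at least one) = 1 − P(none) = 1 − (1 − 0.243)^24
= 1 − 0.001254 = 0.998746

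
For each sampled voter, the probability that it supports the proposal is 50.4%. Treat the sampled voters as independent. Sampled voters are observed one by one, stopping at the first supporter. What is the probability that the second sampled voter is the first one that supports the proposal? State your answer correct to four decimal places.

0.2500

Geometric (trials to first success), p = 0.504.
P(Y = 2) = (1−p)^1 · p = 0.496 · 0.504 = 0.249984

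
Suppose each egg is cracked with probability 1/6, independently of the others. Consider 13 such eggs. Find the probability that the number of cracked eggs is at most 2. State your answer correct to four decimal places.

X ~ Binomial(13, 0.166667); P(X ≤ 2) = Σ C(13,k) p^k (1−p)^(13−k) over k:
  k=0: C(13,0)·0.166667^0·0.833333^13 = 0.093464
  k=1: C(13,1)·0.166667^1·0.833333^12 = 0.243006
  k=2: C(13,2)·0.166667^2·0.833333^11 = 0.291607
Total = 0.628077

0.6281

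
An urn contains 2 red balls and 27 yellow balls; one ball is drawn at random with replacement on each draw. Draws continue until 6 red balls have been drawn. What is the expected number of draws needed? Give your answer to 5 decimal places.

Y = total draws until the sixth success; negative binomial with r=6, p=0.068966.
E[Y] = r / p = 6 / 0.068966 = 87.0000000

87.00000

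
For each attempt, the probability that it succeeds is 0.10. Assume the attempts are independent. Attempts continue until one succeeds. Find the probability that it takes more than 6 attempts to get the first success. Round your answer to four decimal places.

Y = number of attempts to the first success; geometric, p = 0.10.
P(Y > 6) = P(first 6 all fail) = (1−p)^6 = 0.531441

0.5314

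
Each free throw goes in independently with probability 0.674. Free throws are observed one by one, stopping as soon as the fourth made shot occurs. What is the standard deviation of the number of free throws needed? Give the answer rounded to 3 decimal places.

1.694

Y = total free throws until the fourth success; negative binomial with r=4, p=0.674.
SD(Y) = √[r(1−p)/p²] = √(2.87050) = 1.69426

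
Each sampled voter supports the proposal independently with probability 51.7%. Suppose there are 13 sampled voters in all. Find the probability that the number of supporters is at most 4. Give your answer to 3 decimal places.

0.109

X ~ Binomial(13, 0.517); P(X ≤ 4) = Σ C(13,k) p^k (1−p)^(13−k) over k:
  k=0: C(13,0)·0.517^0·0.483^13 = 0.00008
  k=1: C(13,1)·0.517^1·0.483^12 = 0.00108
  k=2: C(13,2)·0.517^2·0.483^11 = 0.00696
  k=3: C(13,3)·0.517^3·0.483^10 = 0.02731
  k=4: C(13,4)·0.517^4·0.483^9 = 0.07308
Total = 0.10851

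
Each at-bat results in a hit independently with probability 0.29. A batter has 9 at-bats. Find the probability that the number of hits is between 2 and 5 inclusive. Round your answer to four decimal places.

X ~ Binomial(9, 0.29); P(2 ≤ X ≤ 5) = Σ C(9,k) p^k (1−p)^(9−k) over k:
  k=2: C(9,2)·0.29^2·0.71^7 = 0.275364
  k=3: C(9,3)·0.29^3·0.71^6 = 0.262436
  k=4: C(9,4)·0.29^4·0.71^5 = 0.160788
  k=5: C(9,5)·0.29^5·0.71^4 = 0.065674
Total = 0.764262

0.7643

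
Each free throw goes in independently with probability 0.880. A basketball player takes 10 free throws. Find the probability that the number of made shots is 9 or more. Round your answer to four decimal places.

X ~ Binomial(10, 0.88); P(X ≥ 9) = Σ C(10,k) p^k (1−p)^(10−k) over k:
  k=9: C(10,9)·0.88^9·0.12^1 = 0.379774
  k=10: C(10,10)·0.88^10·0.12^0 = 0.278501
Total = 0.658275

0.6583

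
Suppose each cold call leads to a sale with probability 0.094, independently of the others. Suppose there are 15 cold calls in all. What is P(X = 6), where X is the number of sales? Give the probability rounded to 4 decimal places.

X ~ Binomial(n=15, p=0.094).
P(X=6) = C(15,6) · p^6 · (1−p)^9
= 5005 · 6.8987e-07 · 0.4113 = 0.001420

0.0014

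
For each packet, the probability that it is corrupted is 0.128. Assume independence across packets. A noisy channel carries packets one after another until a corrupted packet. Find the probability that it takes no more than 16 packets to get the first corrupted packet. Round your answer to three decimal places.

Y = number of packets to the first success; geometric, p = 0.128.
P(Y ≤ 16) = 1 − (1−p)^16 = 1 − 0.11175 = 0.88825

0.888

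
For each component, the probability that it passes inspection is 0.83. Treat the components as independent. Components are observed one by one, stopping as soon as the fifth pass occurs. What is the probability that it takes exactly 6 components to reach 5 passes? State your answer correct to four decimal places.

Y = trial on which the fifth success occurs; negative binomial, r=5, p=0.83.
P(Y=6) = C(5,4) · p^5 · (1−p)^1
= 5 · 0.3939 · 0.17 = 0.334818

0.3348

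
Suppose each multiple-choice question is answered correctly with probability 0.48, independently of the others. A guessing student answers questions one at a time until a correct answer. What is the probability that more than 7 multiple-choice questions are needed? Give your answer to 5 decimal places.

0.01028

Y = number of multiple-choice questions to the first success; geometric, p = 0.48.
P(Y > 7) = P(first 7 all fail) = (1−p)^7 = 0.0102807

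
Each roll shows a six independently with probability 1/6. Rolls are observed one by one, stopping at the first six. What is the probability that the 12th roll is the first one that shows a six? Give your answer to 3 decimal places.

Geometric (trials to first success), p = 0.166667.
P(Y = 12) = (1−p)^11 · p = 0.13459 · 0.166667 = 0.02243

0.022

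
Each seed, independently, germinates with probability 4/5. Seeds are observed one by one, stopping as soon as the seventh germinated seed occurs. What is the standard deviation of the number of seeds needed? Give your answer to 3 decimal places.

1.479

Y = total seeds until the seventh success; negative binomial with r=7, p=0.80.
SD(Y) = √[r(1−p)/p²] = √(2.18750) = 1.47902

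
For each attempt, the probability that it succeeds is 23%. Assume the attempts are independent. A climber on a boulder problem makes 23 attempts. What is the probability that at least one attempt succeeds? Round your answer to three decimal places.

P(at least one) = 1 − P(none) = 1 − (1 − 0.23)^23
= 1 − 0.00245 = 0.99755

0.998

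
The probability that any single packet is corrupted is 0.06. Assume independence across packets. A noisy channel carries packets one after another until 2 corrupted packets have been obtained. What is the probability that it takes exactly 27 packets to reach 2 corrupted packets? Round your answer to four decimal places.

Y = trial on which the second success occurs; negative binomial, r=2, p=0.06.
P(Y=27) = C(26,1) · p^2 · (1−p)^25
= 26 · 0.0036 · 0.21291 = 0.019928

0.0199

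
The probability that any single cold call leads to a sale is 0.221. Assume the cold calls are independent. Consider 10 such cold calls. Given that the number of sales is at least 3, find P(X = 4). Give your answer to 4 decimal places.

0.2899

X ~ Binomial(10, 0.221). Want P(X=4 | X≥3) = P(X=4) / P(X≥3).
P(X=4) = C(10,4)·0.221^4·0.779^6 = 0.111947
P(X≥3) = 1 − 0.082295 − 0.233469 − 0.298055 = 0.386180
Ratio = 0.111947 / 0.386180 = 0.289883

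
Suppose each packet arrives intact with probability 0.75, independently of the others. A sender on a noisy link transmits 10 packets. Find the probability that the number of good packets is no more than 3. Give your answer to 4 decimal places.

0.0035

X ~ Binomial(10, 0.75); P(X ≤ 3) = Σ C(10,k) p^k (1−p)^(10−k) over k:
  k=0: C(10,0)·0.75^0·0.25^10 = 0.000001
  k=1: C(10,1)·0.75^1·0.25^9 = 0.000029
  k=2: C(10,2)·0.75^2·0.25^8 = 0.000386
  k=3: C(10,3)·0.75^3·0.25^7 = 0.003090
Total = 0.003506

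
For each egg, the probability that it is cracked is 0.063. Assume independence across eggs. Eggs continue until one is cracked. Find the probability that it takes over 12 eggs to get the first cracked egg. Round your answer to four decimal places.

0.4580

Y = number of eggs to the first success; geometric, p = 0.063.
P(Y > 12) = P(first 12 all fail) = (1−p)^12 = 0.458010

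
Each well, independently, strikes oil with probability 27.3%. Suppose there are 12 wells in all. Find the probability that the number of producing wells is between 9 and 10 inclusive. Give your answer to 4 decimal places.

0.0008

X ~ Binomial(12, 0.273); P(9 ≤ X ≤ 10) = Σ C(12,k) p^k (1−p)^(12−k) over k:
  k=9: C(12,9)·0.273^9·0.727^3 = 0.000712
  k=10: C(12,10)·0.273^10·0.727^2 = 0.000080
Total = 0.000792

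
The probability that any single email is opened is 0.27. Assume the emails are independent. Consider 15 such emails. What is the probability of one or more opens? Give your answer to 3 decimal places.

P(at least one) = 1 − P(none) = 1 − (1 − 0.27)^15
= 1 − 0.00891 = 0.99109

0.991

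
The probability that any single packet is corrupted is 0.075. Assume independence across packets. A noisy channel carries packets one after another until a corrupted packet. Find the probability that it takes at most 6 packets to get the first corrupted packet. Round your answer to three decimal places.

Y = number of packets to the first success; geometric, p = 0.075.
P(Y ≤ 6) = 1 − (1−p)^6 = 1 − 0.62640 = 0.37360

0.374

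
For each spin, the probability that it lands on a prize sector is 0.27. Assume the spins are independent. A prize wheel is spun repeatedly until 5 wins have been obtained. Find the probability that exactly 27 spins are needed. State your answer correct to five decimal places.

Y = trial on which the fifth success occurs; negative binomial, r=5, p=0.27.
P(Y=27) = C(26,4) · p^5 · (1−p)^22
= 14950 · 0.0014349 · 0.00098424 = 0.0211136

0.02111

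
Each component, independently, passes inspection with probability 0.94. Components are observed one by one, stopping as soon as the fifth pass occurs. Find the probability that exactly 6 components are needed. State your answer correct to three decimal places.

0.220

Y = trial on which the fifth success occurs; negative binomial, r=5, p=0.94.
P(Y=6) = C(5,4) · p^5 · (1−p)^1
= 5 · 0.7339 · 0.06 = 0.22017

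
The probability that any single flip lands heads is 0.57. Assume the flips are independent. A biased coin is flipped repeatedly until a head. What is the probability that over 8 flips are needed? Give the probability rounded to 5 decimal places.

0.00117

Y = number of flips to the first success; geometric, p = 0.57.
P(Y > 8) = P(first 8 all fail) = (1−p)^8 = 0.0011688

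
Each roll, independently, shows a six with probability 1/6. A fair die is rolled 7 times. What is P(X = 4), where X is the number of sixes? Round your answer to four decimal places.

X ~ Binomial(n=7, p=0.166667).
P(X=4) = C(7,4) · p^4 · (1−p)^3
= 35 · 0.0007716 · 0.5787 = 0.015629

0.0156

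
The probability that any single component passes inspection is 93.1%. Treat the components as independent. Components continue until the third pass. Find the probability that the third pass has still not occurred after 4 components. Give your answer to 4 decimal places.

0.0260

Needing more than 4 components ⇔ fewer than 3 successes in the first 4. With X ~ Binomial(4, 0.931), P(Y > 4) = P(X ≤ 2).
  k=0: C(4,0)·0.931^0·0.069^4 = 0.000023
  k=1: C(4,1)·0.931^1·0.069^3 = 0.001223
  k=2: C(4,2)·0.931^2·0.069^2 = 0.024760
P(X ≤ 2) = 0.026006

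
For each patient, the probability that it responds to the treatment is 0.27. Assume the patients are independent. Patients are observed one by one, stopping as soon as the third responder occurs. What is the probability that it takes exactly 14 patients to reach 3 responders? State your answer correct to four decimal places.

Y = trial on which the third success occurs; negative binomial, r=3, p=0.27.
P(Y=14) = C(13,2) · p^3 · (1−p)^11
= 78 · 0.019683 · 0.031373 = 0.048166

0.0482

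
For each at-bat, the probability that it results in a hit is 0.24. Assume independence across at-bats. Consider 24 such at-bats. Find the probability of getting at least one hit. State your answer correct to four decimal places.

0.9986

P(at least one) = 1 − P(none) = 1 − (1 − 0.24)^24
= 1 − 0.001379 = 0.998621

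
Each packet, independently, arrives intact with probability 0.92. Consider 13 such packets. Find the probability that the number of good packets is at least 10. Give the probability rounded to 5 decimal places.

X ~ Binomial(13, 0.92); P(X ≥ 10) = Σ C(13,k) p^k (1−p)^(13−k) over k:
  k=10: C(13,10)·0.92^10·0.08^3 = 0.0636084
  k=11: C(13,11)·0.92^11·0.08^2 = 0.1994990
  k=12: C(13,12)·0.92^12·0.08^1 = 0.3823730
  k=13: C(13,13)·0.92^13·0.08^0 = 0.3382531
Total = 0.9837335

0.98373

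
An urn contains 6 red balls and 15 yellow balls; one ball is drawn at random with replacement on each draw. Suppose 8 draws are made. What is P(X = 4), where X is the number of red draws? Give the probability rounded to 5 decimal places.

X ~ Binomial(n=8, p=0.285714).
P(X=4) = C(8,4) · p^4 · (1−p)^4
= 70 · 0.0066639 · 0.26031 = 0.1214266

0.12143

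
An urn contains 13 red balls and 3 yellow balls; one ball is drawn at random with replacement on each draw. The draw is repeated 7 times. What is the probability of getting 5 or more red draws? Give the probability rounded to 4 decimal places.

0.8728

X ~ Binomial(7, 0.8125); P(X ≥ 5) = Σ C(7,k) p^k (1−p)^(7−k) over k:
  k=5: C(7,5)·0.8125^5·0.1875^2 = 0.261420
  k=6: C(7,6)·0.8125^6·0.1875^1 = 0.377607
  k=7: C(7,7)·0.8125^7·0.1875^0 = 0.233756
Total = 0.872783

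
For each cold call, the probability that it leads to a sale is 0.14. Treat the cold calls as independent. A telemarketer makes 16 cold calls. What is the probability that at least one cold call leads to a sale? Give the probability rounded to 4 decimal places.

0.9105

P(at least one) = 1 − P(none) = 1 − (1 − 0.14)^16
= 1 − 0.089531 = 0.910469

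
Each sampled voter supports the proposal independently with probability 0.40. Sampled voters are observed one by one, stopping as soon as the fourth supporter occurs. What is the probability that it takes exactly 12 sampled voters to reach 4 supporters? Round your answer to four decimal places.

Y = trial on which the fourth success occurs; negative binomial, r=4, p=0.40.
P(Y=12) = C(11,3) · p^4 · (1−p)^8
= 165 · 0.0256 · 0.016796 = 0.070947

0.0709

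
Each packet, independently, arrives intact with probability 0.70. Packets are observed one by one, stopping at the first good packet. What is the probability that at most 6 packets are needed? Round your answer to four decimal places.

Y = number of packets to the first success; geometric, p = 0.70.
P(Y ≤ 6) = 1 − (1−p)^6 = 1 − 0.000729 = 0.999271

0.9993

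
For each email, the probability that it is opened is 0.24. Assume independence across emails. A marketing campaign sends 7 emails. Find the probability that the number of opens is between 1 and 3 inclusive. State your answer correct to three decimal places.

X ~ Binomial(7, 0.24); P(1 ≤ X ≤ 3) = Σ C(7,k) p^k (1−p)^(7−k) over k:
  k=1: C(7,1)·0.24^1·0.76^6 = 0.32374
  k=2: C(7,2)·0.24^2·0.76^5 = 0.30670
  k=3: C(7,3)·0.24^3·0.76^4 = 0.16142
Total = 0.79185

0.792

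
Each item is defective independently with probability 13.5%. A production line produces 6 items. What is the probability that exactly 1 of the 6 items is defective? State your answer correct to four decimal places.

X ~ Binomial(n=6, p=0.135).
P(X=1) = C(6,1) · p^1 · (1−p)^5
= 6 · 0.135 · 0.48426 = 0.392252

0.3923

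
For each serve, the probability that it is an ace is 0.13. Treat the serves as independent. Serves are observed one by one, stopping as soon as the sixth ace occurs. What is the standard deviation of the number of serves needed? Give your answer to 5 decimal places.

17.57486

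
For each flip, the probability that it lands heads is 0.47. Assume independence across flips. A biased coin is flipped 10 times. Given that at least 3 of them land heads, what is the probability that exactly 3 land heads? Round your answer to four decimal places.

X ~ Binomial(10, 0.47). Want P(X=3 | X≥3) = P(X=3) / P(X≥3).
P(X=3) = C(10,3)·0.47^3·0.53^7 = 0.146354
P(X≥3) = 1 − 0.001749 − 0.015509 − 0.061889 = 0.920853
Ratio = 0.146354 / 0.920853 = 0.158934

0.1589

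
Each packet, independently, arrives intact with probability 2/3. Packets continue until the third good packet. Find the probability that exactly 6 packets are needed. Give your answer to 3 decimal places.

0.110

Y = trial on which the third success occurs; negative binomial, r=3, p=0.666667.
P(Y=6) = C(5,2) · p^3 · (1−p)^3
= 10 · 0.2963 · 0.037037 = 0.10974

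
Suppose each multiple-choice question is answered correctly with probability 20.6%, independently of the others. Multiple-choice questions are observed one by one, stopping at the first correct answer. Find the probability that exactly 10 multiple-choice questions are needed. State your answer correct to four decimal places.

Geometric (trials to first success), p = 0.206.
P(Y = 10) = (1−p)^9 · p = 0.12543 · 0.206 = 0.025838

0.0258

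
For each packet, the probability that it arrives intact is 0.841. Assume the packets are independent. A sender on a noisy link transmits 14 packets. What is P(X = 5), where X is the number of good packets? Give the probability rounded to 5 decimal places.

X ~ Binomial(n=14, p=0.841).
P(X=5) = C(14,5) · p^5 · (1−p)^9
= 2002 · 0.42071 · 6.4949e-08 = 0.0000547

0.00005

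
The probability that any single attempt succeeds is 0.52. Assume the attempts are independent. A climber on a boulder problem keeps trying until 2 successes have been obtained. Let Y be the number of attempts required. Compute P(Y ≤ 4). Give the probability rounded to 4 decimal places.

Finishing within 4 attempts ⇔ at least 2 successes in the first 4. With X ~ Binomial(4, 0.52), P(Y ≤ 4) = 1 − P(X ≤ 1).
  k=0: C(4,0)·0.52^0·0.48^4 = 0.053084
  k=1: C(4,1)·0.52^1·0.48^3 = 0.230031
1 − 0.283116 = 0.716884

0.7169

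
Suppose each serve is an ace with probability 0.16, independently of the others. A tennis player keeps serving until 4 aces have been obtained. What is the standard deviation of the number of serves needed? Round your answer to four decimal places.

Y = total serves until the fourth success; negative binomial with r=4, p=0.16.
SD(Y) = √[r(1−p)/p²] = √(131.250000) = 11.456439

11.4564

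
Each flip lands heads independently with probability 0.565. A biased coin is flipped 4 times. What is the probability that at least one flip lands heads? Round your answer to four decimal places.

P(at least one) = 1 − P(none) = 1 − (1 − 0.565)^4
= 1 − 0.035806 = 0.964194

0.9642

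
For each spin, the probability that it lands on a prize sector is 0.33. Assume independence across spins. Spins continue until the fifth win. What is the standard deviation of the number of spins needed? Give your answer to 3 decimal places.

Y = total spins until the fifth success; negative binomial with r=5, p=0.33.
SD(Y) = √[r(1−p)/p²] = √(30.76217) = 5.54637

5.546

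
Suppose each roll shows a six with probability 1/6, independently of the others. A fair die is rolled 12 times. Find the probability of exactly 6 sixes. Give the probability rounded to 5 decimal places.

0.00663

X ~ Binomial(n=12, p=0.166667).
P(X=6) = C(12,6) · p^6 · (1−p)^6
= 924 · 2.1433e-05 · 0.3349 = 0.0066325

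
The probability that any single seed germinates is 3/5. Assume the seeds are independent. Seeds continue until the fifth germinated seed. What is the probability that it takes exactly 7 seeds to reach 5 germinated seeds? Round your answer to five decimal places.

0.18662

Y = trial on which the fifth success occurs; negative binomial, r=5, p=0.60.
P(Y=7) = C(6,4) · p^5 · (1−p)^2
= 15 · 0.07776 · 0.16 = 0.1866240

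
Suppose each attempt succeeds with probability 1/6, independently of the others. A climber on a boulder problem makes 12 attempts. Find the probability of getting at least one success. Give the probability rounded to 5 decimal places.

0.88784

P(at least one) = 1 − P(none) = 1 − (1 − 0.166667)^12
= 1 − 0.1121567 = 0.8878433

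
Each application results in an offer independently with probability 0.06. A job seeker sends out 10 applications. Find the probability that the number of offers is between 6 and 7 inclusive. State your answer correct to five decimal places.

0.00001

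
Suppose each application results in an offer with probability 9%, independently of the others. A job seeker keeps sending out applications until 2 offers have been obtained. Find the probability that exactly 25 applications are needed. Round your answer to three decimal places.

0.022

Y = trial on which the second success occurs; negative binomial, r=2, p=0.09.
P(Y=25) = C(24,1) · p^2 · (1−p)^23
= 24 · 0.0081 · 0.11428 = 0.02222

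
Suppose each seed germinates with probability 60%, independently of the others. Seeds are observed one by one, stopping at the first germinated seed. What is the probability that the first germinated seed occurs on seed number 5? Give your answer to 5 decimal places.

Geometric (trials to first success), p = 0.60.
P(Y = 5) = (1−p)^4 · p = 0.0256 · 0.60 = 0.0153600

0.01536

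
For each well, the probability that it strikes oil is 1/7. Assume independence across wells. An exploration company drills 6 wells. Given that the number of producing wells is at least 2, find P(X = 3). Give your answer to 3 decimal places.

X ~ Binomial(6, 0.142857). Want P(X=3 | X≥2) = P(X=3) / P(X≥2).
P(X=3) = C(6,3)·0.142857^3·0.857143^3 = 0.03672
P(X≥2) = 1 − 0.39657 − 0.39657 = 0.20686
Ratio = 0.03672 / 0.20686 = 0.17751

0.178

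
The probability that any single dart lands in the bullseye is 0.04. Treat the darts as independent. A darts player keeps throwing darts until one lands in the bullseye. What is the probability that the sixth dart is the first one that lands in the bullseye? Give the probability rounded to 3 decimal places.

Geometric (trials to first success), p = 0.04.
P(Y = 6) = (1−p)^5 · p = 0.81537 · 0.04 = 0.03261

0.033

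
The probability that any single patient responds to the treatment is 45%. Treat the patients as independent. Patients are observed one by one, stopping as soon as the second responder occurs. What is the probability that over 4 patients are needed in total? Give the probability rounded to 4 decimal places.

0.3910

Needing more than 4 patients ⇔ fewer than 2 successes in the first 4. With X ~ Binomial(4, 0.45), P(Y > 4) = P(X ≤ 1).
  k=0: C(4,0)·0.45^0·0.55^4 = 0.091506
  k=1: C(4,1)·0.45^1·0.55^3 = 0.299475
P(X ≤ 1) = 0.390981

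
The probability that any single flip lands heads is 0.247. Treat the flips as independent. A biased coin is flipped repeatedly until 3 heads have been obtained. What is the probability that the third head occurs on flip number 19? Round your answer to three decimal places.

Y = trial on which the third success occurs; negative binomial, r=3, p=0.247.
P(Y=19) = C(18,2) · p^3 · (1−p)^16
= 153 · 0.015069 · 0.010684 = 0.02463

0.025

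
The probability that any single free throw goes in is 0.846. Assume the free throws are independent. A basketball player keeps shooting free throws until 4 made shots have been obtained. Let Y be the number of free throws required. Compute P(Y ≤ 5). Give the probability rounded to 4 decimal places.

0.8278

Finishing within 5 free throws ⇔ at least 4 successes in the first 5. With X ~ Binomial(5, 0.846), P(Y ≤ 5) = 1 − P(X ≤ 3).
  k=0: C(5,0)·0.846^0·0.154^5 = 0.000087
  k=1: C(5,1)·0.846^1·0.154^4 = 0.002379
  k=2: C(5,2)·0.846^2·0.154^3 = 0.026140
  k=3: C(5,3)·0.846^3·0.154^2 = 0.143599
1 − 0.172205 = 0.827795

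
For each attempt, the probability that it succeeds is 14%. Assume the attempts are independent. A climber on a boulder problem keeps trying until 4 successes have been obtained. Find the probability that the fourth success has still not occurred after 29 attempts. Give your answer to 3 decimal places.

Needing more than 29 attempts ⇔ fewer than 4 successes in the first 29. With X ~ Binomial(29, 0.14), P(Y > 29) = P(X ≤ 3).
  k=0: C(29,0)·0.14^0·0.86^29 = 0.01260
  k=1: C(29,1)·0.14^1·0.86^28 = 0.05950
  k=2: C(29,2)·0.14^2·0.86^27 = 0.13559
  k=3: C(29,3)·0.14^3·0.86^26 = 0.19866
P(X ≤ 3) = 0.40635

0.406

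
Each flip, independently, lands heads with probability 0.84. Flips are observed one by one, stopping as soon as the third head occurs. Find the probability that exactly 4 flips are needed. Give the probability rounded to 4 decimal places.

Y = trial on which the third success occurs; negative binomial, r=3, p=0.84.
P(Y=4) = C(3,2) · p^3 · (1−p)^1
= 3 · 0.5927 · 0.16 = 0.284498

0.2845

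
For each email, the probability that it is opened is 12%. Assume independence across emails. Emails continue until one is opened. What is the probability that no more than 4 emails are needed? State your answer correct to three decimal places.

Y = number of emails to the first success; geometric, p = 0.12.
P(Y ≤ 4) = 1 − (1−p)^4 = 1 − 0.59970 = 0.40030

0.400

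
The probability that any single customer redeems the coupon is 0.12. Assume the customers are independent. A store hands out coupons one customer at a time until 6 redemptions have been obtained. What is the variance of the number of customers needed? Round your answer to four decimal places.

Y = total customers until the sixth success; negative binomial with r=6, p=0.12.
Var(Y) = r(1−p)/p² = 6·0.88 / 0.12² = 366.666667

366.6667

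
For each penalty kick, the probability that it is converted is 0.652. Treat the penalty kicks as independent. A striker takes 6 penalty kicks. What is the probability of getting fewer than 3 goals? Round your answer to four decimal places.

0.1153

X ~ Binomial(6, 0.652); P(X ≤ 2) = Σ C(6,k) p^k (1−p)^(6−k) over k:
  k=0: C(6,0)·0.652^0·0.348^6 = 0.001776
  k=1: C(6,1)·0.652^1·0.348^5 = 0.019966
  k=2: C(6,2)·0.652^2·0.348^4 = 0.093520
Total = 0.115262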